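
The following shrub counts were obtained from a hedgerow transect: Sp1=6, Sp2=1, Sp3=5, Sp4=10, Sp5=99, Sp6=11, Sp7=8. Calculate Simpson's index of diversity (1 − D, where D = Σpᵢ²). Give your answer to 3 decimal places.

Total N = 6+1+5+10+99+11+8 = 140, so the proportions are 0.04286, 0.00714, 0.03571, 0.07143, 0.70714, 0.07857, 0.05714 (working shown to 5 dp, full precision carried).
D = 0.04286² + 0.00714² + 0.03571² + 0.07143² + 0.70714² + 0.07857² + 0.05714² = 0.00184 + 0.00005 + 0.00128 + 0.00510 + 0.50005 + 0.00617 + 0.00327 = 0.51776.
So 1 − D = 0.48224, i.e. 0.482 to 3 decimal places.

0.482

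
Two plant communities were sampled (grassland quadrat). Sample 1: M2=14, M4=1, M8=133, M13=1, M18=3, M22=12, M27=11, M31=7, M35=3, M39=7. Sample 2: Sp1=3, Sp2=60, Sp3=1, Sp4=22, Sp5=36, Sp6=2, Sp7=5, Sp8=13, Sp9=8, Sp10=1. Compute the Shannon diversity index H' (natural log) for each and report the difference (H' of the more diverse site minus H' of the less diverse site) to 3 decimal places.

0.462

Sample 1: N=192, proportions 0.072917, 0.005208, 0.692708, 0.005208, 0.015625, 0.0625, 0.057292, 0.036458, 0.015625, 0.036458, giving H' = 1.208572 (working shown to 6 dp, full precision carried).
Sample 2: N=151, proportions 0.019868, 0.397351, 0.006623, 0.145695, 0.238411, 0.013245, 0.033113, 0.086093, 0.05298, 0.006623, giving H' = 1.670396.
Difference = |1.208572 − 1.670396| = 0.461824, i.e. 0.462 to 3 decimal places.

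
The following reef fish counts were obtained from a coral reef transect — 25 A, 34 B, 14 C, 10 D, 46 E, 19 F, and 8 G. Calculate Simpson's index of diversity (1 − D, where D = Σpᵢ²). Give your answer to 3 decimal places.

0.810

Total N = 25+34+14+10+46+19+8 = 156, so the proportions are 0.16026, 0.21795, 0.08974, 0.0641, 0.29487, 0.12179, 0.05128 (working shown to 5 dp, full precision carried).
D = 0.16026² + 0.21795² + 0.08974² + 0.0641² + 0.29487² + 0.12179² + 0.05128² = 0.02568 + 0.04750 + 0.00805 + 0.00411 + 0.08695 + 0.01483 + 0.00263 = 0.18976.
So 1 − D = 0.81024, i.e. 0.810 to 3 decimal places.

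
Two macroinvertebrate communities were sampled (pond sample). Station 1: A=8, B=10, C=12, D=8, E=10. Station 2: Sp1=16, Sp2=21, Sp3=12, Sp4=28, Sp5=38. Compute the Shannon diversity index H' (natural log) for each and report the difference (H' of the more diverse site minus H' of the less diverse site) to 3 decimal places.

0.067

Station 1: N=48, proportions 0.16667, 0.20833, 0.25, 0.16667, 0.20833, giving H' = 1.59742 (working shown to 5 dp, full precision carried).
Station 2: N=115, proportions 0.13913, 0.18261, 0.10435, 0.24348, 0.33043, giving H' = 1.53063.
Difference = |1.59742 − 1.53063| = 0.06679, i.e. 0.067 to 3 decimal places.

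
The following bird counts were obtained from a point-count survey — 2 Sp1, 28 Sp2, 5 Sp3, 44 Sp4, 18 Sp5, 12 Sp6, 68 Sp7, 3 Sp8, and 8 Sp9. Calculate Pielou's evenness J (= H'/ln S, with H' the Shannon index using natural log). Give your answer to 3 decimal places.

Total N = 2+28+5+44+18+12+68+3+8 = 188, so the proportions are 0.01064, 0.14894, 0.0266, 0.23404, 0.09574, 0.06383, 0.3617, 0.01596, 0.04255 (working shown to 5 dp, full precision carried).
H' = −Σ pᵢ ln pᵢ = −((-0.04833) + (-0.28361) + (-0.09646) + (-0.33989) + (-0.22462) + (-0.17563) + (-0.36783) + (-0.06603) + (-0.13434)) = 1.73675.
With S = 9 species, ln S = 2.19722, so J = 1.73675/2.19722 = 0.79043, i.e. 0.790 to 3 decimal places.

0.790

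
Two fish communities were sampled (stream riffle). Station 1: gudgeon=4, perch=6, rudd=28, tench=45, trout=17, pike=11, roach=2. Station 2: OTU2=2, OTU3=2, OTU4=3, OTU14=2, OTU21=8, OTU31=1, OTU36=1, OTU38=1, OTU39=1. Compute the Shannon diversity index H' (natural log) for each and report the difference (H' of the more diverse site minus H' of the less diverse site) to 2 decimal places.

0.33

Station 1: N=113, proportions 0.0353982, 0.0530973, 0.2477876, 0.3982301, 0.1504425, 0.0973451, 0.0176991, giving H' = 1.5696441 (working shown to 7 dp, full precision carried).
Station 2: N=21, proportions 0.0952381, 0.0952381, 0.1428571, 0.0952381, 0.3809524, 0.047619, 0.047619, 0.047619, 0.047619, giving H' = 1.8973676.
Difference = |1.5696441 − 1.8973676| = 0.3277235, i.e. 0.33 to 2 decimal places.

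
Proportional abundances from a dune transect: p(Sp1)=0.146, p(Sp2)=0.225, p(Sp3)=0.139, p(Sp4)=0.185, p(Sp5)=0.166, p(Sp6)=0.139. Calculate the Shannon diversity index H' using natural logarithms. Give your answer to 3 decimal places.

Each pᵢ ln pᵢ term (working shown to 5 dp, full precision carried): 0.146×(-1.92415)=-0.28093, 0.225×(-1.49165)=-0.33562, 0.139×(-1.97328)=-0.27429, 0.185×(-1.68740)=-0.31217, 0.166×(-1.79577)=-0.29810, 0.139×(-1.97328)=-0.27429.
Sum = -1.77539, so H' = 1.775.

1.775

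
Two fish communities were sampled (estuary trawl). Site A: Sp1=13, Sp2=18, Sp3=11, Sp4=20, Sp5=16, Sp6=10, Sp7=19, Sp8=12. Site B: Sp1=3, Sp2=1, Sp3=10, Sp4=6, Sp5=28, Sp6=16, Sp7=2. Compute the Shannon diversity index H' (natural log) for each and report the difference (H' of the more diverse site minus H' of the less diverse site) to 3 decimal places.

0.528

Site A: N=119, proportions 0.10924, 0.15126, 0.09244, 0.16807, 0.13445, 0.08403, 0.15966, 0.10084, giving H' = 2.04960 (working shown to 5 dp, full precision carried).
Site B: N=66, proportions 0.04545, 0.01515, 0.15152, 0.09091, 0.42424, 0.24242, 0.0303, giving H' = 1.52114.
Difference = |2.04960 − 1.52114| = 0.52846, i.e. 0.528 to 3 decimal places.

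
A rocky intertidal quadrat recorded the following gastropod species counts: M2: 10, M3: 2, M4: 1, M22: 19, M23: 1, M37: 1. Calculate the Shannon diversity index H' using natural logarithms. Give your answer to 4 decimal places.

1.1629

Total N = 10+2+1+19+1+1 = 34, so the proportions are 0.294118, 0.058824, 0.029412, 0.558824, 0.029412, 0.029412 (working shown to 6 dp, full precision carried).
Each pᵢ ln pᵢ term: 0.294118×(-1.223775)=-0.359934, 0.058824×(-2.833213)=-0.166660, 0.029412×(-3.526361)=-0.103716, 0.558824×(-0.581922)=-0.325191, 0.029412×(-3.526361)=-0.103716, 0.029412×(-3.526361)=-0.103716.
Sum = -1.162934, so H' = 1.1629.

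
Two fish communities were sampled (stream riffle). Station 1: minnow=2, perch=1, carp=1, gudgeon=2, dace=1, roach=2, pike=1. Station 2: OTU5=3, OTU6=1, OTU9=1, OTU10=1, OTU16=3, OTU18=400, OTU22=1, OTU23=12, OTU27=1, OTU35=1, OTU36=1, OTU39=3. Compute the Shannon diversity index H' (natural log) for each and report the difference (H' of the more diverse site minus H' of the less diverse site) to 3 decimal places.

Station 1: N=10, proportions 0.2, 0.1, 0.1, 0.2, 0.1, 0.2, 0.1, giving H' = 1.88670 (working shown to 5 dp, full precision carried).
Station 2: N=428, proportions 0.00701, 0.00234, 0.00234, 0.00234, 0.00701, 0.93458, 0.00234, 0.02804, 0.00234, 0.00234, 0.00234, 0.00701, giving H' = 0.36685.
Difference = |1.88670 − 0.36685| = 1.51985, i.e. 1.520 to 3 decimal places.

1.520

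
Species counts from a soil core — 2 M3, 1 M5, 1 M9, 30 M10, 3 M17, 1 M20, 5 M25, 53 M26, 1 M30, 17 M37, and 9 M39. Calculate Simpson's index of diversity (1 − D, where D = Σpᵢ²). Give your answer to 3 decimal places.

0.728

Total N = 2+1+1+30+3+1+5+53+1+17+9 = 123, so the proportions are 0.01626, 0.00813, 0.00813, 0.2439, 0.02439, 0.00813, 0.04065, 0.43089, 0.00813, 0.13821, 0.07317 (working shown to 5 dp, full precision carried).
D = 0.01626² + 0.00813² + 0.00813² + 0.2439² + 0.02439² + 0.00813² + 0.04065² + 0.43089² + 0.00813² + 0.13821² + 0.07317² = 0.00026 + 0.00007 + 0.00007 + 0.05949 + 0.00059 + 0.00007 + 0.00165 + 0.18567 + 0.00007 + 0.01910 + 0.00535 = 0.27239.
So 1 − D = 0.72761, i.e. 0.728 to 3 decimal places.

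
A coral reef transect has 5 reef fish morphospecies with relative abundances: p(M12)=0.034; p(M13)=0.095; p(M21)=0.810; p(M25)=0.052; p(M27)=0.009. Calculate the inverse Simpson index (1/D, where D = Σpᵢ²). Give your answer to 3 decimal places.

D = 0.034² + 0.095² + 0.81² + 0.052² + 0.009² = 0.001156 + 0.009025 + 0.656100 + 0.002704 + 0.000081 = 0.669066 (working shown to 6 dp, full precision carried).
So 1/D = 1.49462, i.e. 1.495 to 3 decimal places.

1.495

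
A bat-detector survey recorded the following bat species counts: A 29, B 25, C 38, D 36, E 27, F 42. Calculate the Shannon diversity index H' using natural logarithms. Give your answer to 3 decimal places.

1.774

Total N = 29+25+38+36+27+42 = 197, so the proportions are 0.14721, 0.1269, 0.19289, 0.18274, 0.13706, 0.2132 (working shown to 5 dp, full precision carried).
Each pᵢ ln pᵢ term: 0.14721×(-1.91591)=-0.28204, 0.1269×(-2.06433)=-0.26197, 0.19289×(-1.64562)=-0.31743, 0.18274×(-1.69968)=-0.31060, 0.13706×(-1.98737)=-0.27238, 0.2132×(-1.54553)=-0.32950.
Sum = -1.77392, so H' = 1.774.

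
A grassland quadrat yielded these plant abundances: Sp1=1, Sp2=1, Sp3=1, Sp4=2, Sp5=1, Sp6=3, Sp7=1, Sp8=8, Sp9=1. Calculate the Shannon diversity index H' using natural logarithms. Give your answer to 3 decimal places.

1.822

Total N = 1+1+1+2+1+3+1+8+1 = 19, so the proportions are 0.05263, 0.05263, 0.05263, 0.10526, 0.05263, 0.15789, 0.05263, 0.42105, 0.05263 (working shown to 5 dp, full precision carried).
Each pᵢ ln pᵢ term: 0.05263×(-2.94444)=-0.15497, 0.05263×(-2.94444)=-0.15497, 0.05263×(-2.94444)=-0.15497, 0.10526×(-2.25129)=-0.23698, 0.05263×(-2.94444)=-0.15497, 0.15789×(-1.84583)=-0.29145, 0.05263×(-2.94444)=-0.15497, 0.42105×(-0.86500)=-0.36421, 0.05263×(-2.94444)=-0.15497.
Sum = -1.82246, so H' = 1.822.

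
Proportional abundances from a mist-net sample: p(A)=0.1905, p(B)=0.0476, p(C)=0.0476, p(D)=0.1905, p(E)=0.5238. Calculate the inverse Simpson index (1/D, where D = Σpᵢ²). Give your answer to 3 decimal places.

D = 0.1905² + 0.0476² + 0.0476² + 0.1905² + 0.5238² = 0.036290 + 0.002266 + 0.002266 + 0.036290 + 0.274366 = 0.351478 (working shown to 6 dp, full precision carried).
So 1/D = 2.84512, i.e. 2.845 to 3 decimal places.

2.845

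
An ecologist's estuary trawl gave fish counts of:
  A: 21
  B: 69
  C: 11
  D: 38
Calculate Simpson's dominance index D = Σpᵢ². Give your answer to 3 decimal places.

Total N = 21+69+11+38 = 139, so the proportions are 0.15108, 0.4964, 0.07914, 0.27338 (working shown to 5 dp, full precision carried).
D = 0.15108² + 0.4964² + 0.07914² + 0.27338² = 0.02282 + 0.24642 + 0.00626 + 0.07474 = 0.35024.
To 3 decimal places, D = 0.350.

0.350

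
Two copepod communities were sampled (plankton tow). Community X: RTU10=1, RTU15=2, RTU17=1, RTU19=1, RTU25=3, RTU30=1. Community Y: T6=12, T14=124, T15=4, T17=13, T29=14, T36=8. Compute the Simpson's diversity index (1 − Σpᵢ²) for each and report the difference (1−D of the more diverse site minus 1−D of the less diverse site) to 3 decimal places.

Community X: N=9, proportions 0.11111, 0.22222, 0.11111, 0.11111, 0.33333, 0.11111, giving 1−D = 0.79012 (working shown to 5 dp, full precision carried).
Community Y: N=175, proportions 0.06857, 0.70857, 0.02286, 0.07429, 0.08, 0.04571, giving 1−D = 0.47869.
Difference = |0.79012 − 0.47869| = 0.31143, i.e. 0.311 to 3 decimal places.

0.311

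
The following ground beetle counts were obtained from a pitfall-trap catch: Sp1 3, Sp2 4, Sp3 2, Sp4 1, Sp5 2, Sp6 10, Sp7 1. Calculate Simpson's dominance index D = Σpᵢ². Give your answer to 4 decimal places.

Total N = 3+4+2+1+2+10+1 = 23, so the proportions are 0.130435, 0.173913, 0.086957, 0.043478, 0.086957, 0.434783, 0.043478 (working shown to 6 dp, full precision carried).
D = 0.130435² + 0.173913² + 0.086957² + 0.043478² + 0.086957² + 0.434783² + 0.043478² = 0.017013 + 0.030246 + 0.007561 + 0.001890 + 0.007561 + 0.189036 + 0.001890 = 0.255198.
To 4 decimal places, D = 0.2552.

0.2552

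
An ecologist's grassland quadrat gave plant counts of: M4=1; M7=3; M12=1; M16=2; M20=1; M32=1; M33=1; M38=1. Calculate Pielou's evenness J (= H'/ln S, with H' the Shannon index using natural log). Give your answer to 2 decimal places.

0.95

Total N = 1+3+1+2+1+1+1+1 = 11, so the proportions are 0.0909, 0.2727, 0.0909, 0.1818, 0.0909, 0.0909, 0.0909, 0.0909 (working shown to 4 dp, full precision carried).
H' = −Σ pᵢ ln pᵢ = −((-0.2180) + (-0.3543) + (-0.2180) + (-0.3100) + (-0.2180) + (-0.2180) + (-0.2180) + (-0.2180)) = 1.9722.
With S = 8 species, ln S = 2.0794, so J = 1.9722/2.0794 = 0.9485, i.e. 0.95 to 2 decimal places.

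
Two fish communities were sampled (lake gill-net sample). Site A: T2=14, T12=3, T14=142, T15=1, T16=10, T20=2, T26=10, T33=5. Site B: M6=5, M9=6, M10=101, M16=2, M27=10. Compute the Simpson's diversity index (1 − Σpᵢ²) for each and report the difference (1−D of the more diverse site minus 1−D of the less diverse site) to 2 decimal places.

0.09

Site A: N=187, proportions 0.0749, 0.016, 0.7594, 0.0053, 0.0535, 0.0107, 0.0535, 0.0267, giving 1−D = 0.4109 (working shown to 4 dp, full precision carried).
Site B: N=124, proportions 0.0403, 0.0484, 0.8145, 0.0161, 0.0806, giving 1−D = 0.3258.
Difference = |0.4109 − 0.3258| = 0.0851, i.e. 0.09 to 2 decimal places.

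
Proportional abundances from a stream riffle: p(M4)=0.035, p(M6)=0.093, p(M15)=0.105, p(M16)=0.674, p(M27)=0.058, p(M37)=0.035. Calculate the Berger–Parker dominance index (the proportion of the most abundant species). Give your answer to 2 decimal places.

0.67

The largest proportion is 0.674, i.e. d = 0.67 to 2 decimal places.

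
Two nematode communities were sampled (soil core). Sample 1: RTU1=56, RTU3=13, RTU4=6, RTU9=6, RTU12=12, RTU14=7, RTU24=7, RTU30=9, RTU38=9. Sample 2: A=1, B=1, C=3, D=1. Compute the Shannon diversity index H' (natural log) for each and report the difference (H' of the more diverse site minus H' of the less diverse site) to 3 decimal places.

Sample 1: N=125, proportions 0.448, 0.104, 0.048, 0.048, 0.096, 0.056, 0.056, 0.072, 0.072, giving H' = 1.81330 (working shown to 5 dp, full precision carried).
Sample 2: N=6, proportions 0.16667, 0.16667, 0.5, 0.16667, giving H' = 1.24245.
Difference = |1.81330 − 1.24245| = 0.57085, i.e. 0.571 to 3 decimal places.

0.571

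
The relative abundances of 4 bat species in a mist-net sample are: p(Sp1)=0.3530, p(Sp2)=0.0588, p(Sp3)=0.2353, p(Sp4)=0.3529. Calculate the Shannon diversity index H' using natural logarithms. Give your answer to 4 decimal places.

Each pᵢ ln pᵢ term (working shown to 6 dp, full precision carried): 0.353×(-1.041287)=-0.367574, 0.0588×(-2.833613)=-0.166616, 0.2353×(-1.446894)=-0.340454, 0.3529×(-1.041571)=-0.367570.
Sum = -1.242215, so H' = 1.2422.

1.2422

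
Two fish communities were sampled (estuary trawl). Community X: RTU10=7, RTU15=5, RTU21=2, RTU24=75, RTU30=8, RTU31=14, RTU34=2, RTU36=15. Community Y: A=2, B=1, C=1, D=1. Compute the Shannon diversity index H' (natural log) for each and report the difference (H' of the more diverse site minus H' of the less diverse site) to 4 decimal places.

Community X: N=128, proportions 0.054688, 0.039062, 0.015625, 0.585938, 0.0625, 0.109375, 0.015625, 0.117188, giving H' = 1.395344 (working shown to 6 dp, full precision carried).
Community Y: N=5, proportions 0.4, 0.2, 0.2, 0.2, giving H' = 1.332179.
Difference = |1.395344 − 1.332179| = 0.063165, i.e. 0.0632 to 4 decimal places.

0.0632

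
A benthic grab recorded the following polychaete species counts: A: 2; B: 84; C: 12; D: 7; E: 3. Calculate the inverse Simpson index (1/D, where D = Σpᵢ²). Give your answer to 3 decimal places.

Total N = 2+84+12+7+3 = 108, so the proportions are 0.018519, 0.777778, 0.111111, 0.064815, 0.027778 (working shown to 6 dp, full precision carried).
D = 0.018519² + 0.777778² + 0.111111² + 0.064815² + 0.027778² = 0.000343 + 0.604938 + 0.012346 + 0.004201 + 0.000772 = 0.622599.
So 1/D = 1.60617, i.e. 1.606 to 3 decimal places.

1.606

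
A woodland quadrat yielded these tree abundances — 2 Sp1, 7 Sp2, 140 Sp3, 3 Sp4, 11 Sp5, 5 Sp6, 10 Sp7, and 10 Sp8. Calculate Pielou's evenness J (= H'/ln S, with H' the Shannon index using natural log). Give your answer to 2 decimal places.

Total N = 2+7+140+3+11+5+10+10 = 188, so the proportions are 0.0106, 0.0372, 0.7447, 0.016, 0.0585, 0.0266, 0.0532, 0.0532 (working shown to 4 dp, full precision carried).
H' = −Σ pᵢ ln pᵢ = −((-0.0483) + (-0.1225) + (-0.2195) + (-0.0660) + (-0.1661) + (-0.0965) + (-0.1561) + (-0.1561)) = 1.0311.
With S = 8 species, ln S = 2.0794, so J = 1.0311/2.0794 = 0.4958, i.e. 0.50 to 2 decimal places.

0.50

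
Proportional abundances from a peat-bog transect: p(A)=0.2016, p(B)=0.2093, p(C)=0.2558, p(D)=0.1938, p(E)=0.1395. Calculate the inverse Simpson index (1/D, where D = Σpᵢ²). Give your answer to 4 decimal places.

4.8332

D = 0.2016² + 0.2093² + 0.2558² + 0.1938² + 0.1395² = 0.04064256 + 0.04380649 + 0.06543364 + 0.03755844 + 0.01946025 = 0.20690138 (working shown to 8 dp, full precision carried).
So 1/D = 4.833221, i.e. 4.8332 to 4 decimal places.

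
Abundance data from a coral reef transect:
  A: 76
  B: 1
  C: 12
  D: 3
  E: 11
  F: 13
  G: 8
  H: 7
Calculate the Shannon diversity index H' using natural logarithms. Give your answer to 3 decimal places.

Total N = 76+1+12+3+11+13+8+7 = 131, so the proportions are 0.58015, 0.00763, 0.0916, 0.0229, 0.08397, 0.09924, 0.06107, 0.05344 (working shown to 5 dp, full precision carried).
Each pᵢ ln pᵢ term: 0.58015×(-0.54446)=-0.31587, 0.00763×(-4.87520)=-0.03722, 0.0916×(-2.39029)=-0.21896, 0.0229×(-3.77659)=-0.08649, 0.08397×(-2.47730)=-0.20802, 0.09924×(-2.31025)=-0.22926, 0.06107×(-2.79576)=-0.17073, 0.05344×(-2.92929)=-0.15653.
Sum = -1.42307, so H' = 1.423.

1.423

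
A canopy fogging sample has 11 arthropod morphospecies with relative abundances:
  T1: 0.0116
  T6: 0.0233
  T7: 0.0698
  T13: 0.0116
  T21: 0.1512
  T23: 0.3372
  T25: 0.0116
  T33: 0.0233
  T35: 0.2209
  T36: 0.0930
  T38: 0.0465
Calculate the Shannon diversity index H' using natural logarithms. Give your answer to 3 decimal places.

1.865

Each pᵢ ln pᵢ term (working shown to 5 dp, full precision carried): 0.0116×(-4.45675)=-0.05170, 0.0233×(-3.75930)=-0.08759, 0.0698×(-2.66212)=-0.18582, 0.0116×(-4.45675)=-0.05170, 0.1512×(-1.88915)=-0.28564, 0.3372×(-1.08708)=-0.36656, 0.0116×(-4.45675)=-0.05170, 0.0233×(-3.75930)=-0.08759, 0.2209×(-1.51005)=-0.33357, 0.093×(-2.37516)=-0.22089, 0.0465×(-3.06830)=-0.14268.
Sum = -1.86543, so H' = 1.865.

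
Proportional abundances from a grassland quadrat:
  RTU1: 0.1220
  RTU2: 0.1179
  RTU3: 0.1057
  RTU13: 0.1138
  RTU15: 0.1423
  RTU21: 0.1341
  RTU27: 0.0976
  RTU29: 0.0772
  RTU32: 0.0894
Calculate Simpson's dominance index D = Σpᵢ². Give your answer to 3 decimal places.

0.115

D = 0.122² + 0.1179² + 0.1057² + 0.1138² + 0.1423² + 0.1341² + 0.0976² + 0.0772² + 0.0894² = 0.01488 + 0.01390 + 0.01117 + 0.01295 + 0.02025 + 0.01798 + 0.00953 + 0.00596 + 0.00799 = 0.11462 (working shown to 5 dp, full precision carried).
To 3 decimal places, D = 0.115.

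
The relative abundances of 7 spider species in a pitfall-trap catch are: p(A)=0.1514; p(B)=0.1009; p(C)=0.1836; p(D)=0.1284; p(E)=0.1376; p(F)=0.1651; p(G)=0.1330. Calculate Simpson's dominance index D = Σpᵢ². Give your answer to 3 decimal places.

0.147

D = 0.1514² + 0.1009² + 0.1836² + 0.1284² + 0.1376² + 0.1651² + 0.133² = 0.02292 + 0.01018 + 0.03371 + 0.01649 + 0.01893 + 0.02726 + 0.01769 = 0.14718 (working shown to 5 dp, full precision carried).
To 3 decimal places, D = 0.147.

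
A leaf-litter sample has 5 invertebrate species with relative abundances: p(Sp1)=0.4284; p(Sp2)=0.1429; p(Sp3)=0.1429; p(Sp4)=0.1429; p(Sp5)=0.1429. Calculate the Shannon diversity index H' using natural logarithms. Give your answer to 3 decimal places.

1.475

Each pᵢ ln pᵢ term (working shown to 5 dp, full precision carried): 0.4284×(-0.84770)=-0.36315, 0.1429×(-1.94561)=-0.27803, 0.1429×(-1.94561)=-0.27803, 0.1429×(-1.94561)=-0.27803, 0.1429×(-1.94561)=-0.27803.
Sum = -1.47526, so H' = 1.475.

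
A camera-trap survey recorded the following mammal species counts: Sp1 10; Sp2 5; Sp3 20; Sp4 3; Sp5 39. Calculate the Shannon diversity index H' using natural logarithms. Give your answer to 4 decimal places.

Total N = 10+5+20+3+39 = 77, so the proportions are 0.12987, 0.064935, 0.25974, 0.038961, 0.506494 (working shown to 6 dp, full precision carried).
Each pᵢ ln pᵢ term: 0.12987×(-2.041220)=-0.265094, 0.064935×(-2.734368)=-0.177556, 0.25974×(-1.348073)=-0.350149, 0.038961×(-3.245193)=-0.126436, 0.506494×(-0.680244)=-0.344539.
Sum = -1.263774, so H' = 1.2638.

1.2638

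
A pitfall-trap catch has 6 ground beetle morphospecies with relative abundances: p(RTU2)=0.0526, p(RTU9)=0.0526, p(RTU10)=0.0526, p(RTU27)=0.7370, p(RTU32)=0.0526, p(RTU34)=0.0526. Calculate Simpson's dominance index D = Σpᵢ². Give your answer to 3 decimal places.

0.557

D = 0.0526² + 0.0526² + 0.0526² + 0.737² + 0.0526² + 0.0526² = 0.00277 + 0.00277 + 0.00277 + 0.54317 + 0.00277 + 0.00277 = 0.55700 (working shown to 5 dp, full precision carried).
To 3 decimal places, D = 0.557.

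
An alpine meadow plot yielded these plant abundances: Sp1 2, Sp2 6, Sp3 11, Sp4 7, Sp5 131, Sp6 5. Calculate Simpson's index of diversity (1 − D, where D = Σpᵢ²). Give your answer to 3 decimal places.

Total N = 2+6+11+7+131+5 = 162, so the proportions are 0.01235, 0.03704, 0.0679, 0.04321, 0.80864, 0.03086 (working shown to 5 dp, full precision carried).
D = 0.01235² + 0.03704² + 0.0679² + 0.04321² + 0.80864² + 0.03086² = 0.00015 + 0.00137 + 0.00461 + 0.00187 + 0.65390 + 0.00095 = 0.66286.
So 1 − D = 0.33714, i.e. 0.337 to 3 decimal places.

0.337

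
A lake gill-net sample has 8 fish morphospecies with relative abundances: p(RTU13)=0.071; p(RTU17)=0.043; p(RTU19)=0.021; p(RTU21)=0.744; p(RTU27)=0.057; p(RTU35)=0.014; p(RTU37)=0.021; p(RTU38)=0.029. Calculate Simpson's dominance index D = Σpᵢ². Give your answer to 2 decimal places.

0.57

D = 0.071² + 0.043² + 0.021² + 0.744² + 0.057² + 0.014² + 0.021² + 0.029² = 0.0050 + 0.0018 + 0.0004 + 0.5535 + 0.0032 + 0.0002 + 0.0004 + 0.0008 = 0.5656 (working shown to 4 dp, full precision carried).
To 2 decimal places, D = 0.57.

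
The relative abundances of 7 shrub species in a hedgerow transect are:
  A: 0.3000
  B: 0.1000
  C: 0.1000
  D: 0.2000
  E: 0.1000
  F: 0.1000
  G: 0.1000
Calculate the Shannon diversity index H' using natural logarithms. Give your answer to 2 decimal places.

Each pᵢ ln pᵢ term (working shown to 4 dp, full precision carried): 0.3×(-1.2040)=-0.3612, 0.1×(-2.3026)=-0.2303, 0.1×(-2.3026)=-0.2303, 0.2×(-1.6094)=-0.3219, 0.1×(-2.3026)=-0.2303, 0.1×(-2.3026)=-0.2303, 0.1×(-2.3026)=-0.2303.
Sum = -1.8344, so H' = 1.83.

1.83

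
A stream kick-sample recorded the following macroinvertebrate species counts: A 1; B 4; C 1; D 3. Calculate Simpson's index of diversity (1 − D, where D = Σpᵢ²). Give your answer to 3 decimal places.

Total N = 1+4+1+3 = 9, so the proportions are 0.11111, 0.44444, 0.11111, 0.33333 (working shown to 5 dp, full precision carried).
D = 0.11111² + 0.44444² + 0.11111² + 0.33333² = 0.01235 + 0.19753 + 0.01235 + 0.11111 = 0.33333.
So 1 − D = 0.66667, i.e. 0.667 to 3 decimal places.

0.667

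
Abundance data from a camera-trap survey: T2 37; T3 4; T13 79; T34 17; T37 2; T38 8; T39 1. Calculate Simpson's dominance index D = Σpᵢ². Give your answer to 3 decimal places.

0.364

Total N = 37+4+79+17+2+8+1 = 148, so the proportions are 0.25, 0.027027, 0.5337838, 0.1148649, 0.0135135, 0.0540541, 0.0067568 (working shown to 7 dp, full precision carried).
D = 0.25² + 0.027027² + 0.5337838² + 0.1148649² + 0.0135135² + 0.0540541² + 0.0067568² = 0.0625000 + 0.0007305 + 0.2849251 + 0.0131939 + 0.0001826 + 0.0029218 + 0.0000457 = 0.3644996.
To 3 decimal places, D = 0.364.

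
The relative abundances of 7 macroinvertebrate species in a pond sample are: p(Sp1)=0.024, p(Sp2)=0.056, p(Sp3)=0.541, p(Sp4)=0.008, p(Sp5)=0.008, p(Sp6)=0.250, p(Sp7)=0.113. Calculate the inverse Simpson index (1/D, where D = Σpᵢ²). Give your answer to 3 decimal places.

D = 0.024² + 0.056² + 0.541² + 0.008² + 0.008² + 0.25² + 0.113² = 0.000576 + 0.003136 + 0.292681 + 0.000064 + 0.000064 + 0.062500 + 0.012769 = 0.371790 (working shown to 6 dp, full precision carried).
So 1/D = 2.68969, i.e. 2.690 to 3 decimal places.

2.690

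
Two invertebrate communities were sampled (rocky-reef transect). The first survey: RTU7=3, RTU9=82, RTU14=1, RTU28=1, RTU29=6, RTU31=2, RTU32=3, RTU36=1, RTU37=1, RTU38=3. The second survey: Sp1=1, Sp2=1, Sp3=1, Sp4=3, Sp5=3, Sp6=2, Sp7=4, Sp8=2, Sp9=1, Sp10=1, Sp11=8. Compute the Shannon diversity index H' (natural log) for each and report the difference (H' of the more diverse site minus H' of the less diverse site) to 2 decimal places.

The first survey: N=103, proportions 0.0291, 0.7961, 0.0097, 0.0097, 0.0583, 0.0194, 0.0291, 0.0097, 0.0097, 0.0291, giving H' = 0.9126 (working shown to 4 dp, full precision carried).
The second survey: N=27, proportions 0.037, 0.037, 0.037, 0.1111, 0.1111, 0.0741, 0.1481, 0.0741, 0.037, 0.037, 0.2963, giving H' = 2.1275.
Difference = |0.9126 − 2.1275| = 1.2149, i.e. 1.21 to 2 decimal places.

1.21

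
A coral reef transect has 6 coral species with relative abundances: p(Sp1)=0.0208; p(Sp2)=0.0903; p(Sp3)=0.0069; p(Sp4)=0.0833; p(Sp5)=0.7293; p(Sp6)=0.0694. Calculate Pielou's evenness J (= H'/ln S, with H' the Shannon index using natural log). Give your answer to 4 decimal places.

0.5327

H' = −Σ pᵢ ln pᵢ = −((-0.080554) + (-0.217137) + (-0.034336) + (-0.207026) + (-0.230218) + (-0.185150)) = 0.954422 (working shown to 6 dp, full precision carried).
With S = 6 species, ln S = 1.791759, so J = 0.954422/1.791759 = 0.532673, i.e. 0.5327 to 4 decimal places.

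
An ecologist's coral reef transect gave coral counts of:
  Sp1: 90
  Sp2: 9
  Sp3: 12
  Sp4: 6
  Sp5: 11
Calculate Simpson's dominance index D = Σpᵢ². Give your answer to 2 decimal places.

0.52

Total N = 90+9+12+6+11 = 128, so the proportions are 0.7031, 0.0703, 0.0938, 0.0469, 0.0859 (working shown to 4 dp, full precision carried).
D = 0.7031² + 0.0703² + 0.0938² + 0.0469² + 0.0859² = 0.4944 + 0.0049 + 0.0088 + 0.0022 + 0.0074 = 0.5177.
To 2 decimal places, D = 0.52.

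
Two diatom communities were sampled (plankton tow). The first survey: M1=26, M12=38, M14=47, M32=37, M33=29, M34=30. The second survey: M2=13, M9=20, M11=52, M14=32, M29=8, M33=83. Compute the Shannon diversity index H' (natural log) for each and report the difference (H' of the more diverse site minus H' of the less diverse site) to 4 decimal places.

The first survey: N=207, proportions 0.125604, 0.183575, 0.227053, 0.178744, 0.140097, 0.144928, giving H' = 1.771428 (working shown to 6 dp, full precision carried).
The second survey: N=208, proportions 0.0625, 0.096154, 0.25, 0.153846, 0.038462, 0.399038, giving H' = 1.524911.
Difference = |1.771428 − 1.524911| = 0.246517, i.e. 0.2465 to 4 decimal places.

0.2465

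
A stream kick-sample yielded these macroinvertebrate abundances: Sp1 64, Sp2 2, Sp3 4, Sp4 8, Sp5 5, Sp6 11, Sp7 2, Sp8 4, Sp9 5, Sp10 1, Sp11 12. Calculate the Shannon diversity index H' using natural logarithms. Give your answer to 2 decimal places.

1.64

Total N = 64+2+4+8+5+11+2+4+5+1+12 = 118, so the proportions are 0.5424, 0.0169, 0.0339, 0.0678, 0.0424, 0.0932, 0.0169, 0.0339, 0.0424, 0.0085, 0.1017 (working shown to 4 dp, full precision carried).
Each pᵢ ln pᵢ term: 0.5424×(-0.6118)=-0.3318, 0.0169×(-4.0775)=-0.0691, 0.0339×(-3.3844)=-0.1147, 0.0678×(-2.6912)=-0.1825, 0.0424×(-3.1612)=-0.1340, 0.0932×(-2.3728)=-0.2212, 0.0169×(-4.0775)=-0.0691, 0.0339×(-3.3844)=-0.1147, 0.0424×(-3.1612)=-0.1340, 0.0085×(-4.7707)=-0.0404, 0.1017×(-2.2858)=-0.2325.
Sum = -1.6439, so H' = 1.64.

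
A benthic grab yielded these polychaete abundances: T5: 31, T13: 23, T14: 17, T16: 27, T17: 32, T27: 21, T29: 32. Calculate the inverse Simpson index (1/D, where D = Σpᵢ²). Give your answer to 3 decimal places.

6.702

Total N = 31+23+17+27+32+21+32 = 183, so the proportions are 0.1693989, 0.1256831, 0.0928962, 0.147541, 0.1748634, 0.1147541, 0.1748634 (working shown to 7 dp, full precision carried).
D = 0.1693989² + 0.1256831² + 0.0928962² + 0.147541² + 0.1748634² + 0.1147541² + 0.1748634² = 0.0286960 + 0.0157962 + 0.0086297 + 0.0217683 + 0.0305772 + 0.0131685 + 0.0305772 = 0.1492132.
So 1/D = 6.70182, i.e. 6.702 to 3 decimal places.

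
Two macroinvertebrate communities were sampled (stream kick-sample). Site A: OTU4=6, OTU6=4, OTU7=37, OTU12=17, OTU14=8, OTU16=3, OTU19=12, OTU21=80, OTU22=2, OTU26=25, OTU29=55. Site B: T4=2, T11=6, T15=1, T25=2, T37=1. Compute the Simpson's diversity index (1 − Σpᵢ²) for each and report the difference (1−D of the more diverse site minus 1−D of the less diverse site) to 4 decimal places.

0.1262

Site A: N=249, proportions 0.0240964, 0.0160643, 0.1485944, 0.0682731, 0.0321285, 0.0120482, 0.0481928, 0.3212851, 0.0080321, 0.1004016, 0.2208835, giving 1−D = 0.8067612 (working shown to 7 dp, full precision carried).
Site B: N=12, proportions 0.1666667, 0.5, 0.0833333, 0.1666667, 0.0833333, giving 1−D = 0.6805556.
Difference = |0.8067612 − 0.6805556| = 0.1262056, i.e. 0.1262 to 4 decimal places.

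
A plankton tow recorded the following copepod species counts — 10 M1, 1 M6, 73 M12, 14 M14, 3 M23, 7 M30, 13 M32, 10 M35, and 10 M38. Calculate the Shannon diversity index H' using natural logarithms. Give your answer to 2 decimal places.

1.62

Total N = 10+1+73+14+3+7+13+10+10 = 141, so the proportions are 0.0709, 0.0071, 0.5177, 0.0993, 0.0213, 0.0496, 0.0922, 0.0709, 0.0709 (working shown to 4 dp, full precision carried).
Each pᵢ ln pᵢ term: 0.0709×(-2.6462)=-0.1877, 0.0071×(-4.9488)=-0.0351, 0.5177×(-0.6583)=-0.3408, 0.0993×(-2.3097)=-0.2293, 0.0213×(-3.8501)=-0.0819, 0.0496×(-3.0028)=-0.1491, 0.0922×(-2.3838)=-0.2198, 0.0709×(-2.6462)=-0.1877, 0.0709×(-2.6462)=-0.1877.
Sum = -1.6190, so H' = 1.62.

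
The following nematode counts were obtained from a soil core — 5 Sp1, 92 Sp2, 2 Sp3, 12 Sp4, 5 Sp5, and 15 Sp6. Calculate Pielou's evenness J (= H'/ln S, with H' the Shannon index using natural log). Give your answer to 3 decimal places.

0.574

Total N = 5+92+2+12+5+15 = 131, so the proportions are 0.03817, 0.70229, 0.01527, 0.0916, 0.03817, 0.1145 (working shown to 5 dp, full precision carried).
H' = −Σ pᵢ ln pᵢ = −((-0.12465) + (-0.24820) + (-0.06385) + (-0.21896) + (-0.12465) + (-0.24815)) = 1.02844.
With S = 6 species, ln S = 1.79176, so J = 1.02844/1.79176 = 0.57398, i.e. 0.574 to 3 decimal places.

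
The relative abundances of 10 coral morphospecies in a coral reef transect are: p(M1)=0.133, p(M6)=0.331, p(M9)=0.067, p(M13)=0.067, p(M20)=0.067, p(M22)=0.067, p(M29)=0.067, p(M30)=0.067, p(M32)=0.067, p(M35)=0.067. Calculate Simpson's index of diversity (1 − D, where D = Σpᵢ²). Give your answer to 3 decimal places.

D = 0.133² + 0.331² + 0.067² + 0.067² + 0.067² + 0.067² + 0.067² + 0.067² + 0.067² + 0.067² = 0.01769 + 0.10956 + 0.00449 + 0.00449 + 0.00449 + 0.00449 + 0.00449 + 0.00449 + 0.00449 + 0.00449 = 0.16316 (working shown to 5 dp, full precision carried).
So 1 − D = 0.83684, i.e. 0.837 to 3 decimal places.

0.837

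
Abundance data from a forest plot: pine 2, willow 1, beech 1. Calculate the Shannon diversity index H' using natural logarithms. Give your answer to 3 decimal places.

1.040

Total N = 2+1+1 = 4, so the proportions are 0.5, 0.25, 0.25 (working shown to 5 dp, full precision carried).
Each pᵢ ln pᵢ term: 0.5×(-0.69315)=-0.34657, 0.25×(-1.38629)=-0.34657, 0.25×(-1.38629)=-0.34657.
Sum = -1.03972, so H' = 1.040.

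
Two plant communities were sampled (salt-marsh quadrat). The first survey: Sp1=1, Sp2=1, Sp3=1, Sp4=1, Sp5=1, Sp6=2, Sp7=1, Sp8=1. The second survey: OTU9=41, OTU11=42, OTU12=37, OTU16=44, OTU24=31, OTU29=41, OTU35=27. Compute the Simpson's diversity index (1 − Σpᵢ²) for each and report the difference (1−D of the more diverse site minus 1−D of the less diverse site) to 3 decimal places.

The first survey: N=9, proportions 0.11111, 0.11111, 0.11111, 0.11111, 0.11111, 0.22222, 0.11111, 0.11111, giving 1−D = 0.86420 (working shown to 5 dp, full precision carried).
The second survey: N=263, proportions 0.15589, 0.1597, 0.14068, 0.1673, 0.11787, 0.15589, 0.10266, giving 1−D = 0.85368.
Difference = |0.86420 − 0.85368| = 0.01052, i.e. 0.011 to 3 decimal places.

0.011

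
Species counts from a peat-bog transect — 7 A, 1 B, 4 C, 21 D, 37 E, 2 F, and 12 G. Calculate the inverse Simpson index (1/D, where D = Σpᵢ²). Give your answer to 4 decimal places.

Total N = 7+1+4+21+37+2+12 = 84, so the proportions are 0.08333333, 0.01190476, 0.04761905, 0.25, 0.44047619, 0.02380952, 0.14285714 (working shown to 8 dp, full precision carried).
D = 0.08333333² + 0.01190476² + 0.04761905² + 0.25² + 0.44047619² + 0.02380952² + 0.14285714² = 0.00694444 + 0.00014172 + 0.00226757 + 0.06250000 + 0.19401927 + 0.00056689 + 0.02040816 = 0.28684807.
So 1/D = 3.486166, i.e. 3.4862 to 4 decimal places.

3.4862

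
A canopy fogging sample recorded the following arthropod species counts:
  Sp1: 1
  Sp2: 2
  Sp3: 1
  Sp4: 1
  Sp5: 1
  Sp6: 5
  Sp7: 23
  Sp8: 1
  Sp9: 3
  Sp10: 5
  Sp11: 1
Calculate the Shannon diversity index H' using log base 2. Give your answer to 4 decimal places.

Total N = 1+2+1+1+1+5+23+1+3+5+1 = 44, so the proportions are 0.022727, 0.045455, 0.022727, 0.022727, 0.022727, 0.113636, 0.522727, 0.022727, 0.068182, 0.113636, 0.022727 (working shown to 6 dp, full precision carried).
Each pᵢ log₂ pᵢ term: 0.022727×(-5.459432)=-0.124078, 0.045455×(-4.459432)=-0.202701, 0.022727×(-5.459432)=-0.124078, 0.022727×(-5.459432)=-0.124078, 0.022727×(-5.459432)=-0.124078, 0.113636×(-3.137504)=-0.356534, 0.522727×(-0.935870)=-0.489205, 0.022727×(-5.459432)=-0.124078, 0.068182×(-3.874469)=-0.264168, 0.113636×(-3.137504)=-0.356534, 0.022727×(-5.459432)=-0.124078.
Sum = -2.413611, so H' = 2.4136.

2.4136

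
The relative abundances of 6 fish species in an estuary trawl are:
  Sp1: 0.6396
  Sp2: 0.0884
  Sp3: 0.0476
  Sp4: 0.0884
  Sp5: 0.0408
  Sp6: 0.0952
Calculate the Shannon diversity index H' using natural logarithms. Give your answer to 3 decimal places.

1.214

Each pᵢ ln pᵢ term (working shown to 5 dp, full precision carried): 0.6396×(-0.44691)=-0.28585, 0.0884×(-2.42588)=-0.21445, 0.0476×(-3.04492)=-0.14494, 0.0884×(-2.42588)=-0.21445, 0.0408×(-3.19907)=-0.13052, 0.0952×(-2.35178)=-0.22389.
Sum = -1.21409, so H' = 1.214.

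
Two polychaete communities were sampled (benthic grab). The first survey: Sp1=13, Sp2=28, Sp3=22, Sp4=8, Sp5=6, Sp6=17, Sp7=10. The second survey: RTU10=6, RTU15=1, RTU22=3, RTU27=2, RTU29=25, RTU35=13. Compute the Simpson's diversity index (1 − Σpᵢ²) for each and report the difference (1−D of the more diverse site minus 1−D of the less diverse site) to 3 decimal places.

0.160

The first survey: N=104, proportions 0.125, 0.26923, 0.21154, 0.07692, 0.05769, 0.16346, 0.09615, giving 1−D = 0.82193 (working shown to 5 dp, full precision carried).
The second survey: N=50, proportions 0.12, 0.02, 0.06, 0.04, 0.5, 0.26, giving 1−D = 0.66240.
Difference = |0.82193 − 0.66240| = 0.15953, i.e. 0.160 to 3 decimal places.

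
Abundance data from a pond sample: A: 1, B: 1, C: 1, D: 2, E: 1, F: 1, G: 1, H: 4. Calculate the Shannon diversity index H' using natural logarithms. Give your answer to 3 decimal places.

1.907

Total N = 1+1+1+2+1+1+1+4 = 12, so the proportions are 0.08333, 0.08333, 0.08333, 0.16667, 0.08333, 0.08333, 0.08333, 0.33333 (working shown to 5 dp, full precision carried).
Each pᵢ ln pᵢ term: 0.08333×(-2.48491)=-0.20708, 0.08333×(-2.48491)=-0.20708, 0.08333×(-2.48491)=-0.20708, 0.16667×(-1.79176)=-0.29863, 0.08333×(-2.48491)=-0.20708, 0.08333×(-2.48491)=-0.20708, 0.08333×(-2.48491)=-0.20708, 0.33333×(-1.09861)=-0.36620.
Sum = -1.90728, so H' = 1.907.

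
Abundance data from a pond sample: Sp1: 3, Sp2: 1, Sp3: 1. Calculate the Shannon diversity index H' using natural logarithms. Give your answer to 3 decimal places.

Total N = 3+1+1 = 5, so the proportions are 0.6, 0.2, 0.2 (working shown to 5 dp, full precision carried).
Each pᵢ ln pᵢ term: 0.6×(-0.51083)=-0.30650, 0.2×(-1.60944)=-0.32189, 0.2×(-1.60944)=-0.32189.
Sum = -0.95027, so H' = 0.950.

0.950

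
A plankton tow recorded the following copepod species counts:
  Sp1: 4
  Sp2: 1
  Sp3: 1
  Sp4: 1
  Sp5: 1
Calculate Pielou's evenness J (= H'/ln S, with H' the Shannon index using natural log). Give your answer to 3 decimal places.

Total N = 4+1+1+1+1 = 8, so the proportions are 0.5, 0.125, 0.125, 0.125, 0.125 (working shown to 5 dp, full precision carried).
H' = −Σ pᵢ ln pᵢ = −((-0.34657) + (-0.25993) + (-0.25993) + (-0.25993) + (-0.25993)) = 1.38629.
With S = 5 species, ln S = 1.60944, so J = 1.38629/1.60944 = 0.86135, i.e. 0.861 to 3 decimal places.

0.861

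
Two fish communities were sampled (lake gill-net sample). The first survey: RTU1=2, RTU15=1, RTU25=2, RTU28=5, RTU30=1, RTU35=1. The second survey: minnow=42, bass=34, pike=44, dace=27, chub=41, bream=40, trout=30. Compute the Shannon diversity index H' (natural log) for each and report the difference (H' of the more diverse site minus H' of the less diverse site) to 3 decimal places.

The first survey: N=12, proportions 0.16667, 0.08333, 0.16667, 0.41667, 0.08333, 0.08333, giving H' = 1.58326 (working shown to 5 dp, full precision carried).
The second survey: N=258, proportions 0.16279, 0.13178, 0.17054, 0.10465, 0.15891, 0.15504, 0.11628, giving H' = 1.93196.
Difference = |1.58326 − 1.93196| = 0.34870, i.e. 0.349 to 3 decimal places.

0.349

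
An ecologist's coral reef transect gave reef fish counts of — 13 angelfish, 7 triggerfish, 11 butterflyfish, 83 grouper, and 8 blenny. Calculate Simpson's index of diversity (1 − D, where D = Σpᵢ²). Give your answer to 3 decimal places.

Total N = 13+7+11+83+8 = 122, so the proportions are 0.10656, 0.05738, 0.09016, 0.68033, 0.06557 (working shown to 5 dp, full precision carried).
D = 0.10656² + 0.05738² + 0.09016² + 0.68033² + 0.06557² = 0.01135 + 0.00329 + 0.00813 + 0.46285 + 0.00430 = 0.48992.
So 1 − D = 0.51008, i.e. 0.510 to 3 decimal places.

0.510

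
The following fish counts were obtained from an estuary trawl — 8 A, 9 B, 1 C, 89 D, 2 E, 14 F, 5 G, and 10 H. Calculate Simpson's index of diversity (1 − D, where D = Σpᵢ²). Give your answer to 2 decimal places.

0.56

Total N = 8+9+1+89+2+14+5+10 = 138, so the proportions are 0.058, 0.0652, 0.0072, 0.6449, 0.0145, 0.1014, 0.0362, 0.0725 (working shown to 4 dp, full precision carried).
D = 0.058² + 0.0652² + 0.0072² + 0.6449² + 0.0145² + 0.1014² + 0.0362² + 0.0725² = 0.0034 + 0.0043 + 0.0001 + 0.4159 + 0.0002 + 0.0103 + 0.0013 + 0.0053 = 0.4407.
So 1 − D = 0.5593, i.e. 0.56 to 2 decimal places.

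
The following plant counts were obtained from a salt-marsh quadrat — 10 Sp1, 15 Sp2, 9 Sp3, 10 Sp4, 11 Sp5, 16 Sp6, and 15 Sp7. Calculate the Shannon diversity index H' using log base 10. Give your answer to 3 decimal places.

0.835

Total N = 10+15+9+10+11+16+15 = 86, so the proportions are 0.11628, 0.17442, 0.10465, 0.11628, 0.12791, 0.18605, 0.17442 (working shown to 5 dp, full precision carried).
Each pᵢ log₁₀ pᵢ term: 0.11628×(-0.93450)=-0.10866, 0.17442×(-0.75841)=-0.13228, 0.10465×(-0.98026)=-0.10258, 0.11628×(-0.93450)=-0.10866, 0.12791×(-0.89311)=-0.11423, 0.18605×(-0.73038)=-0.13588, 0.17442×(-0.75841)=-0.13228.
Sum = -0.83459, so H' = 0.835.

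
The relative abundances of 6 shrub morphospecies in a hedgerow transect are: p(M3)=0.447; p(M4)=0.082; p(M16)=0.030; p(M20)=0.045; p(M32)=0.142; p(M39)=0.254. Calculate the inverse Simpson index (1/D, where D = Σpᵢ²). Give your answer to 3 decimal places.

3.400

D = 0.447² + 0.082² + 0.03² + 0.045² + 0.142² + 0.254² = 0.1998090 + 0.0067240 + 0.0009000 + 0.0020250 + 0.0201640 + 0.0645160 = 0.2941380 (working shown to 7 dp, full precision carried).
So 1/D = 3.39976, i.e. 3.400 to 3 decimal places.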